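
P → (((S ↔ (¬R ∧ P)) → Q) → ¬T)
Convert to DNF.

¬P ∨ (¬S ∧ R ∧ ¬Q) ∨ (¬R ∧ P ∧ S ∧ ¬Q) ∨ ¬T

P → (((S ↔ (¬R ∧ P)) → Q) → ¬T)
≡ ¬P ∨ (((S ↔ (¬R ∧ P)) → Q) → ¬T)   — eliminate →
≡ ¬P ∨ ¬((S ↔ (¬R ∧ P)) → Q) ∨ ¬T   — eliminate →
≡ ¬P ∨ ¬(¬(S ↔ (¬R ∧ P)) ∨ Q) ∨ ¬T   — eliminate →
≡ ¬P ∨ ¬(¬((S → (¬R ∧ P)) ∧ ((¬R ∧ P) → S)) ∨ Q) ∨ ¬T   — eliminate ↔
≡ ¬P ∨ ¬(¬((¬S ∨ (¬R ∧ P)) ∧ ((¬R ∧ P) → S)) ∨ Q) ∨ ¬T   — eliminate →
≡ ¬P ∨ ¬(¬((¬S ∨ (¬R ∧ P)) ∧ (¬(¬R ∧ P) ∨ S)) ∨ Q) ∨ ¬T   — eliminate →
≡ ¬P ∨ (¬¬((¬S ∨ (¬R ∧ P)) ∧ (¬(¬R ∧ P) ∨ S)) ∧ ¬Q) ∨ ¬T   — De Morgan
≡ ¬P ∨ ((¬S ∨ (¬R ∧ P)) ∧ (¬(¬R ∧ P) ∨ S) ∧ ¬Q) ∨ ¬T   — double negation
≡ ¬P ∨ ((¬S ∨ (¬R ∧ P)) ∧ (¬¬R ∨ ¬P ∨ S) ∧ ¬Q) ∨ ¬T   — De Morgan
≡ ¬P ∨ ((¬S ∨ (¬R ∧ P)) ∧ (R ∨ ¬P ∨ S) ∧ ¬Q) ∨ ¬T   — double negation
≡ ¬P ∨ (¬S ∧ R ∧ ¬Q) ∨ (¬S ∧ ¬P ∧ ¬Q) ∨ (¬S ∧ S ∧ ¬Q) ∨ (¬R ∧ P ∧ R ∧ ¬Q) ∨ (¬R ∧ P ∧ ¬P ∧ ¬Q) ∨ (¬R ∧ P ∧ S ∧ ¬Q) ∨ ¬T   — distribute ∧ over ∨
≡ ¬P ∨ (¬S ∧ R ∧ ¬Q) ∨ (¬R ∧ P ∧ S ∧ ¬Q) ∨ ¬T   — simplify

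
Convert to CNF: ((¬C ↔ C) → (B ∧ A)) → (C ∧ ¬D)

C ∧ (¬C ∨ ¬D) ∧ (¬B ∨ ¬A ∨ ¬D)

((¬C ↔ C) → (B ∧ A)) → (C ∧ ¬D)
≡ ¬((¬C ↔ C) → (B ∧ A)) ∨ (C ∧ ¬D)   [eliminate →]
≡ ¬(¬(¬C ↔ C) ∨ (B ∧ A)) ∨ (C ∧ ¬D)   [eliminate →]
≡ ¬(¬((¬C → C) ∧ (C → ¬C)) ∨ (B ∧ A)) ∨ (C ∧ ¬D)   [eliminate ↔]
≡ ¬(¬((¬¬C ∨ C) ∧ (C → ¬C)) ∨ (B ∧ A)) ∨ (C ∧ ¬D)   [eliminate →]
≡ ¬(¬((¬¬C ∨ C) ∧ (¬C ∨ ¬C)) ∨ (B ∧ A)) ∨ (C ∧ ¬D)   [eliminate →]
≡ (¬¬((¬¬C ∨ C) ∧ (¬C ∨ ¬C)) ∧ ¬(B ∧ A)) ∨ (C ∧ ¬D)   [De Morgan]
≡ ((¬¬C ∨ C) ∧ (¬C ∨ ¬C) ∧ ¬(B ∧ A)) ∨ (C ∧ ¬D)   [double negation]
≡ ((C ∨ C) ∧ (¬C ∨ ¬C) ∧ ¬(B ∧ A)) ∨ (C ∧ ¬D)   [double negation]
≡ ((C ∨ C) ∧ (¬C ∨ ¬C) ∧ (¬B ∨ ¬A)) ∨ (C ∧ ¬D)   [De Morgan]
≡ (C ∨ C ∨ C) ∧ (C ∨ C ∨ ¬D) ∧ (¬C ∨ ¬C ∨ C) ∧ (¬C ∨ ¬C ∨ ¬D) ∧ (¬B ∨ ¬A ∨ C) ∧ (¬B ∨ ¬A ∨ ¬D)   [distribute ∨ over ∧]
≡ C ∧ (¬C ∨ ¬D) ∧ (¬B ∨ ¬A ∨ ¬D)   [simplify]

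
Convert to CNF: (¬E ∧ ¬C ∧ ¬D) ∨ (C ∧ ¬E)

(¬E ∧ ¬C ∧ ¬D) ∨ (C ∧ ¬E)
⇔ (¬E ∨ C) ∧ (¬E ∨ ¬E) ∧ (¬C ∨ C) ∧ (¬C ∨ ¬E) ∧ (¬D ∨ C) ∧ (¬D ∨ ¬E)   [distribute ∨ over ∧]
⇔ ¬E ∧ (¬D ∨ C)   [simplify]

¬E ∧ (¬D ∨ C)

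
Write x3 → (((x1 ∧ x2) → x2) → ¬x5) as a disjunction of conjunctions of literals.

x3 → (((x1 ∧ x2) → x2) → ¬x5)
⇔ ¬x3 ∨ (((x1 ∧ x2) → x2) → ¬x5)   — eliminate →
⇔ ¬x3 ∨ ¬((x1 ∧ x2) → x2) ∨ ¬x5   — eliminate →
⇔ ¬x3 ∨ ¬(¬(x1 ∧ x2) ∨ x2) ∨ ¬x5   — eliminate →
⇔ ¬x3 ∨ (¬¬(x1 ∧ x2) ∧ ¬x2) ∨ ¬x5   — De Morgan
⇔ ¬x3 ∨ (x1 ∧ x2 ∧ ¬x2) ∨ ¬x5   — double negation
⇔ ¬x3 ∨ ¬x5   — simplify

¬x3 ∨ ¬x5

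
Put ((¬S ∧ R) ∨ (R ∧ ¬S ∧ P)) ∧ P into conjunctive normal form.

¬S ∧ R ∧ P

((¬S ∧ R) ∨ (R ∧ ¬S ∧ P)) ∧ P
⇔ (¬S ∨ R) ∧ (¬S ∨ ¬S) ∧ (¬S ∨ P) ∧ (R ∨ R) ∧ (R ∨ ¬S) ∧ (R ∨ P) ∧ P
⇔ ¬S ∧ R ∧ P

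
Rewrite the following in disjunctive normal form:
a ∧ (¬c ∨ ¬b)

(a ∧ ¬c) ∨ (a ∧ ¬b)

a ∧ (¬c ∨ ¬b)
⇔ (a ∧ ¬c) ∨ (a ∧ ¬b)   [distribute ∧ over ∨]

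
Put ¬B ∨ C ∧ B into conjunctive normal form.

¬B ∨ C ∧ B
= (¬B ∨ C) ∧ (¬B ∨ B)
= ¬B ∨ C

¬B ∨ C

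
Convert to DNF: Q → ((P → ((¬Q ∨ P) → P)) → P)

¬Q ∨ P

Q → ((P → ((¬Q ∨ P) → P)) → P)
≡ ¬Q ∨ ((P → ((¬Q ∨ P) → P)) → P)   (eliminate →)
≡ ¬Q ∨ ¬(P → ((¬Q ∨ P) → P)) ∨ P   (eliminate →)
≡ ¬Q ∨ ¬(¬P ∨ ((¬Q ∨ P) → P)) ∨ P   (eliminate →)
≡ ¬Q ∨ ¬(¬P ∨ ¬(¬Q ∨ P) ∨ P) ∨ P   (eliminate →)
≡ ¬Q ∨ (¬¬P ∧ ¬¬(¬Q ∨ P) ∧ ¬P) ∨ P   (De Morgan)
≡ ¬Q ∨ (P ∧ ¬¬(¬Q ∨ P) ∧ ¬P) ∨ P   (double negation)
≡ ¬Q ∨ (P ∧ (¬Q ∨ P) ∧ ¬P) ∨ P   (double negation)
≡ ¬Q ∨ (P ∧ ¬Q ∧ ¬P) ∨ (P ∧ P ∧ ¬P) ∨ P   (distribute ∧ over ∨)
≡ ¬Q ∨ P   (simplify)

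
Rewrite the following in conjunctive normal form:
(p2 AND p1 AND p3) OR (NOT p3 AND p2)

(p2 AND p1 AND p3) OR (NOT p3 AND p2)
⇔ (p2 OR NOT p3) AND (p2 OR p2) AND (p1 OR NOT p3) AND (p1 OR p2) AND (p3 OR NOT p3) AND (p3 OR p2)   — distribute OR over AND
⇔ p2 AND (p1 OR NOT p3)   — simplify

p2 AND (p1 OR NOT p3)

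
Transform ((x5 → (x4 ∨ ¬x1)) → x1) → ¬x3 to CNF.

((x5 → (x4 ∨ ¬x1)) → x1) → ¬x3
= ¬((x5 → (x4 ∨ ¬x1)) → x1) ∨ ¬x3
= ¬(¬(x5 → (x4 ∨ ¬x1)) ∨ x1) ∨ ¬x3
= ¬(¬(¬x5 ∨ x4 ∨ ¬x1) ∨ x1) ∨ ¬x3
= (¬¬(¬x5 ∨ x4 ∨ ¬x1) ∧ ¬x1) ∨ ¬x3
= ((¬x5 ∨ x4 ∨ ¬x1) ∧ ¬x1) ∨ ¬x3
= (¬x5 ∨ x4 ∨ ¬x1 ∨ ¬x3) ∧ (¬x1 ∨ ¬x3)
= ¬x1 ∨ ¬x3

¬x1 ∨ ¬x3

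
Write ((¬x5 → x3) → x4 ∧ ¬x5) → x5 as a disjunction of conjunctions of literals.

x5 ∨ x3 ∧ ¬x4

((¬x5 → x3) → x4 ∧ ¬x5) → x5
≡ ¬((¬x5 → x3) → x4 ∧ ¬x5) ∨ x5
≡ ¬(¬(¬x5 → x3) ∨ x4 ∧ ¬x5) ∨ x5
≡ ¬(¬(¬¬x5 ∨ x3) ∨ x4 ∧ ¬x5) ∨ x5
≡ ¬¬(¬¬x5 ∨ x3) ∧ ¬(x4 ∧ ¬x5) ∨ x5
≡ (¬¬x5 ∨ x3) ∧ ¬(x4 ∧ ¬x5) ∨ x5
≡ (x5 ∨ x3) ∧ ¬(x4 ∧ ¬x5) ∨ x5
≡ (x5 ∨ x3) ∧ (¬x4 ∨ ¬¬x5) ∨ x5
≡ (x5 ∨ x3) ∧ (¬x4 ∨ x5) ∨ x5
≡ x5 ∧ ¬x4 ∨ x5 ∧ x5 ∨ x3 ∧ ¬x4 ∨ x3 ∧ x5 ∨ x5
≡ x5 ∨ x3 ∧ ¬x4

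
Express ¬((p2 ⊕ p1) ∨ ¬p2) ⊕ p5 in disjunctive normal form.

¬((p2 ⊕ p1) ∨ ¬p2) ⊕ p5
≡ ¬((p2 ⊕ p1) ∨ ¬p2) ∧ ¬p5 ∨ ¬¬((p2 ⊕ p1) ∨ ¬p2) ∧ p5   (expand ⊕)
≡ ¬(p2 ∧ ¬p1 ∨ ¬p2 ∧ p1 ∨ ¬p2) ∧ ¬p5 ∨ ¬¬((p2 ⊕ p1) ∨ ¬p2) ∧ p5   (expand ⊕)
≡ ¬(p2 ∧ ¬p1 ∨ ¬p2 ∧ p1 ∨ ¬p2) ∧ ¬p5 ∨ ¬¬(p2 ∧ ¬p1 ∨ ¬p2 ∧ p1 ∨ ¬p2) ∧ p5   (expand ⊕)
≡ ¬(p2 ∧ ¬p1) ∧ ¬(¬p2 ∧ p1) ∧ ¬¬p2 ∧ ¬p5 ∨ ¬¬(p2 ∧ ¬p1 ∨ ¬p2 ∧ p1 ∨ ¬p2) ∧ p5   (De Morgan)
≡ (¬p2 ∨ ¬¬p1) ∧ ¬(¬p2 ∧ p1) ∧ ¬¬p2 ∧ ¬p5 ∨ ¬¬(p2 ∧ ¬p1 ∨ ¬p2 ∧ p1 ∨ ¬p2) ∧ p5   (De Morgan)
≡ (¬p2 ∨ p1) ∧ ¬(¬p2 ∧ p1) ∧ ¬¬p2 ∧ ¬p5 ∨ ¬¬(p2 ∧ ¬p1 ∨ ¬p2 ∧ p1 ∨ ¬p2) ∧ p5   (double negation)
≡ (¬p2 ∨ p1) ∧ (¬¬p2 ∨ ¬p1) ∧ ¬¬p2 ∧ ¬p5 ∨ ¬¬(p2 ∧ ¬p1 ∨ ¬p2 ∧ p1 ∨ ¬p2) ∧ p5   (De Morgan)
≡ (¬p2 ∨ p1) ∧ (p2 ∨ ¬p1) ∧ ¬¬p2 ∧ ¬p5 ∨ ¬¬(p2 ∧ ¬p1 ∨ ¬p2 ∧ p1 ∨ ¬p2) ∧ p5   (double negation)
≡ (¬p2 ∨ p1) ∧ (p2 ∨ ¬p1) ∧ p2 ∧ ¬p5 ∨ ¬¬(p2 ∧ ¬p1 ∨ ¬p2 ∧ p1 ∨ ¬p2) ∧ p5   (double negation)
≡ (¬p2 ∨ p1) ∧ (p2 ∨ ¬p1) ∧ p2 ∧ ¬p5 ∨ (p2 ∧ ¬p1 ∨ ¬p2 ∧ p1 ∨ ¬p2) ∧ p5   (double negation)
≡ ¬p2 ∧ p2 ∧ p2 ∧ ¬p5 ∨ ¬p2 ∧ ¬p1 ∧ p2 ∧ ¬p5 ∨ p1 ∧ p2 ∧ p2 ∧ ¬p5 ∨ p1 ∧ ¬p1 ∧ p2 ∧ ¬p5 ∨ p2 ∧ ¬p1 ∧ p5 ∨ ¬p2 ∧ p1 ∧ p5 ∨ ¬p2 ∧ p5   (distribute ∧ over ∨)
≡ p1 ∧ p2 ∧ ¬p5 ∨ p2 ∧ ¬p1 ∧ p5 ∨ ¬p2 ∧ p5   (simplify)

p1 ∧ p2 ∧ ¬p5 ∨ p2 ∧ ¬p1 ∧ p5 ∨ ¬p2 ∧ p5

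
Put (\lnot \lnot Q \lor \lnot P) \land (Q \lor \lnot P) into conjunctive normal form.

Q \lor \lnot P

(\lnot \lnot Q \lor \lnot P) \land (Q \lor \lnot P)
⇔ (Q \lor \lnot P) \land (Q \lor \lnot P)   — double negation
⇔ Q \lor \lnot P   — simplify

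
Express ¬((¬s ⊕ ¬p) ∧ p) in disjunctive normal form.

(s ∧ p) ∨ ¬p

¬((¬s ⊕ ¬p) ∧ p)
= ¬(((¬s ∧ ¬¬p) ∨ (¬¬s ∧ ¬p)) ∧ p)   — expand ⊕
= ¬((¬s ∧ ¬¬p) ∨ (¬¬s ∧ ¬p)) ∨ ¬p   — De Morgan
= (¬(¬s ∧ ¬¬p) ∧ ¬(¬¬s ∧ ¬p)) ∨ ¬p   — De Morgan
= ((¬¬s ∨ ¬¬¬p) ∧ ¬(¬¬s ∧ ¬p)) ∨ ¬p   — De Morgan
= ((s ∨ ¬¬¬p) ∧ ¬(¬¬s ∧ ¬p)) ∨ ¬p   — double negation
= ((s ∨ ¬p) ∧ ¬(¬¬s ∧ ¬p)) ∨ ¬p   — double negation
= ((s ∨ ¬p) ∧ (¬¬¬s ∨ ¬¬p)) ∨ ¬p   — De Morgan
= ((s ∨ ¬p) ∧ (¬s ∨ ¬¬p)) ∨ ¬p   — double negation
= ((s ∨ ¬p) ∧ (¬s ∨ p)) ∨ ¬p   — double negation
= (s ∧ ¬s) ∨ (s ∧ p) ∨ (¬p ∧ ¬s) ∨ (¬p ∧ p) ∨ ¬p   — distribute ∧ over ∨
= (s ∧ p) ∨ ¬p   — simplify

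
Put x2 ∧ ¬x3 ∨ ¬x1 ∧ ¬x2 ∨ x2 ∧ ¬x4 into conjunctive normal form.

(x2 ∨ ¬x1) ∧ (¬x3 ∨ ¬x1 ∨ ¬x4) ∧ (¬x3 ∨ ¬x2 ∨ ¬x4)

x2 ∧ ¬x3 ∨ ¬x1 ∧ ¬x2 ∨ x2 ∧ ¬x4
= (x2 ∨ ¬x1 ∨ x2) ∧ (x2 ∨ ¬x1 ∨ ¬x4) ∧ (x2 ∨ ¬x2 ∨ x2) ∧ (x2 ∨ ¬x2 ∨ ¬x4) ∧ (¬x3 ∨ ¬x1 ∨ x2) ∧ (¬x3 ∨ ¬x1 ∨ ¬x4) ∧ (¬x3 ∨ ¬x2 ∨ x2) ∧ (¬x3 ∨ ¬x2 ∨ ¬x4)   (distribute ∨ over ∧)
= (x2 ∨ ¬x1) ∧ (¬x3 ∨ ¬x1 ∨ ¬x4) ∧ (¬x3 ∨ ¬x2 ∨ ¬x4)   (simplify)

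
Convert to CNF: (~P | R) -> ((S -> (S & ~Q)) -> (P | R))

(~P | R) -> ((S -> (S & ~Q)) -> (P | R))
≡ ~(~P | R) | ((S -> (S & ~Q)) -> (P | R))   — eliminate ->
≡ ~(~P | R) | ~(S -> (S & ~Q)) | P | R   — eliminate ->
≡ ~(~P | R) | ~(~S | (S & ~Q)) | P | R   — eliminate ->
≡ (~~P & ~R) | ~(~S | (S & ~Q)) | P | R   — De Morgan
≡ (P & ~R) | ~(~S | (S & ~Q)) | P | R   — double negation
≡ (P & ~R) | (~~S & ~(S & ~Q)) | P | R   — De Morgan
≡ (P & ~R) | (S & ~(S & ~Q)) | P | R   — double negation
≡ (P & ~R) | (S & (~S | ~~Q)) | P | R   — De Morgan
≡ (P & ~R) | (S & (~S | Q)) | P | R   — double negation
≡ (P | S | P | R) & (P | ~S | Q | P | R) & (~R | S | P | R) & (~R | ~S | Q | P | R)   — distribute | over &
≡ (P | S | R) & (P | ~S | Q | R)   — simplify

(P | S | R) & (P | ~S | Q | R)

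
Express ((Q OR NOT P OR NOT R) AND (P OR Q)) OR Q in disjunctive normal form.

((Q OR NOT P OR NOT R) AND (P OR Q)) OR Q
= (Q AND P) OR (Q AND Q) OR (NOT P AND P) OR (NOT P AND Q) OR (NOT R AND P) OR (NOT R AND Q) OR Q   — distribute AND over OR
= Q OR (NOT R AND P)   — simplify

Q OR (NOT R AND P)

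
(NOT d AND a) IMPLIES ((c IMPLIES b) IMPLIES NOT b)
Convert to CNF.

(NOT d AND a) IMPLIES ((c IMPLIES b) IMPLIES NOT b)
= NOT (NOT d AND a) OR ((c IMPLIES b) IMPLIES NOT b)
= NOT (NOT d AND a) OR NOT (c IMPLIES b) OR NOT b
= NOT (NOT d AND a) OR NOT (NOT c OR b) OR NOT b
= NOT NOT d OR NOT a OR NOT (NOT c OR b) OR NOT b
= d OR NOT a OR NOT (NOT c OR b) OR NOT b
= d OR NOT a OR (NOT NOT c AND NOT b) OR NOT b
= d OR NOT a OR (c AND NOT b) OR NOT b
= (d OR NOT a OR c OR NOT b) AND (d OR NOT a OR NOT b OR NOT b)
= d OR NOT a OR NOT b

d OR NOT a OR NOT b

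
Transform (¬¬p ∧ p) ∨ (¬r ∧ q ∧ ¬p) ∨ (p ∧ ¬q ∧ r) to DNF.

p ∨ (¬r ∧ q ∧ ¬p)

(¬¬p ∧ p) ∨ (¬r ∧ q ∧ ¬p) ∨ (p ∧ ¬q ∧ r)
≡ (p ∧ p) ∨ (¬r ∧ q ∧ ¬p) ∨ (p ∧ ¬q ∧ r)
≡ p ∨ (¬r ∧ q ∧ ¬p)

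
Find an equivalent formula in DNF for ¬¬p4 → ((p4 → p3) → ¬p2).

¬p4 ∨ (p4 ∧ ¬p3) ∨ ¬p2

¬¬p4 → ((p4 → p3) → ¬p2)
⇔ ¬¬¬p4 ∨ ((p4 → p3) → ¬p2)
⇔ ¬¬¬p4 ∨ ¬(p4 → p3) ∨ ¬p2
⇔ ¬¬¬p4 ∨ ¬(¬p4 ∨ p3) ∨ ¬p2
⇔ ¬p4 ∨ ¬(¬p4 ∨ p3) ∨ ¬p2
⇔ ¬p4 ∨ (¬¬p4 ∧ ¬p3) ∨ ¬p2
⇔ ¬p4 ∨ (p4 ∧ ¬p3) ∨ ¬p2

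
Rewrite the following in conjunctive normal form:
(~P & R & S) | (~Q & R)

(~P | ~Q) & R & (S | ~Q)

(~P & R & S) | (~Q & R)
≡ (~P | ~Q) & (~P | R) & (R | ~Q) & (R | R) & (S | ~Q) & (S | R)   — distribute | over &
≡ (~P | ~Q) & R & (S | ~Q)   — simplify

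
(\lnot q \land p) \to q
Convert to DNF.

q \lor \lnot p

(\lnot q \land p) \to q
≡ \lnot (\lnot q \land p) \lor q
≡ \lnot \lnot q \lor \lnot p \lor q
≡ q \lor \lnot p \lor q
≡ q \lor \lnot p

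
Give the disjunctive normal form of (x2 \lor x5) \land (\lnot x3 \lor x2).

x2 \lor (x5 \land \lnot x3)

(x2 \lor x5) \land (\lnot x3 \lor x2)
= (x2 \land \lnot x3) \lor (x2 \land x2) \lor (x5 \land \lnot x3) \lor (x5 \land x2)   (distribute \land over \lor)
= x2 \lor (x5 \land \lnot x3)   (simplify)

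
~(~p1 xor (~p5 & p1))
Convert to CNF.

p1 & (p5 | ~p1)

~(~p1 xor (~p5 & p1))
≡ ~((~p1 | (~p5 & p1)) & ~(~p1 & ~p5 & p1))   [expand xor]
≡ ~(~p1 | (~p5 & p1)) | ~~(~p1 & ~p5 & p1)   [De Morgan]
≡ (~~p1 & ~(~p5 & p1)) | ~~(~p1 & ~p5 & p1)   [De Morgan]
≡ (p1 & ~(~p5 & p1)) | ~~(~p1 & ~p5 & p1)   [double negation]
≡ (p1 & (~~p5 | ~p1)) | ~~(~p1 & ~p5 & p1)   [De Morgan]
≡ (p1 & (p5 | ~p1)) | ~~(~p1 & ~p5 & p1)   [double negation]
≡ (p1 & (p5 | ~p1)) | (~p1 & ~p5 & p1)   [double negation]
≡ (p1 | ~p1) & (p1 | ~p5) & (p1 | p1) & (p5 | ~p1 | ~p1) & (p5 | ~p1 | ~p5) & (p5 | ~p1 | p1)   [distribute | over &]
≡ p1 & (p5 | ~p1)   [simplify]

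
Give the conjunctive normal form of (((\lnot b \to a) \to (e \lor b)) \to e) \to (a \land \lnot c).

(((\lnot b \to a) \to (e \lor b)) \to e) \to (a \land \lnot c)
≡ \lnot (((\lnot b \to a) \to (e \lor b)) \to e) \lor (a \land \lnot c)
≡ \lnot (\lnot ((\lnot b \to a) \to (e \lor b)) \lor e) \lor (a \land \lnot c)
≡ \lnot (\lnot (\lnot (\lnot b \to a) \lor e \lor b) \lor e) \lor (a \land \lnot c)
≡ \lnot (\lnot (\lnot (\lnot \lnot b \lor a) \lor e \lor b) \lor e) \lor (a \land \lnot c)
≡ (\lnot \lnot (\lnot (\lnot \lnot b \lor a) \lor e \lor b) \land \lnot e) \lor (a \land \lnot c)
≡ ((\lnot (\lnot \lnot b \lor a) \lor e \lor b) \land \lnot e) \lor (a \land \lnot c)
≡ (((\lnot \lnot \lnot b \land \lnot a) \lor e \lor b) \land \lnot e) \lor (a \land \lnot c)
≡ (((\lnot b \land \lnot a) \lor e \lor b) \land \lnot e) \lor (a \land \lnot c)
≡ (\lnot b \lor e \lor b \lor a) \land (\lnot b \lor e \lor b \lor \lnot c) \land (\lnot a \lor e \lor b \lor a) \land (\lnot a \lor e \lor b \lor \lnot c) \land (\lnot e \lor a) \land (\lnot e \lor \lnot c)
≡ (\lnot a \lor e \lor b \lor \lnot c) \land (\lnot e \lor a) \land (\lnot e \lor \lnot c)

(\lnot a \lor e \lor b \lor \lnot c) \land (\lnot e \lor a) \land (\lnot e \lor \lnot c)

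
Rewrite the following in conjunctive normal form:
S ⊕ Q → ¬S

¬S ∨ Q

S ⊕ Q → ¬S
≡ ¬(S ⊕ Q) ∨ ¬S   (eliminate →)
≡ ¬((S ∨ Q) ∧ ¬(S ∧ Q)) ∨ ¬S   (expand ⊕)
≡ ¬(S ∨ Q) ∨ ¬¬(S ∧ Q) ∨ ¬S   (De Morgan)
≡ ¬S ∧ ¬Q ∨ ¬¬(S ∧ Q) ∨ ¬S   (De Morgan)
≡ ¬S ∧ ¬Q ∨ S ∧ Q ∨ ¬S   (double negation)
≡ (¬S ∨ S ∨ ¬S) ∧ (¬S ∨ Q ∨ ¬S) ∧ (¬Q ∨ S ∨ ¬S) ∧ (¬Q ∨ Q ∨ ¬S)   (distribute ∨ over ∧)
≡ ¬S ∨ Q   (simplify)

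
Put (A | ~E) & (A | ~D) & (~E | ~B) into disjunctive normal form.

(A & ~E) | (A & ~B) | (~E & ~D)

(A | ~E) & (A | ~D) & (~E | ~B)
= (A & A & ~E) | (A & A & ~B) | (A & ~D & ~E) | (A & ~D & ~B) | (~E & A & ~E) | (~E & A & ~B) | (~E & ~D & ~E) | (~E & ~D & ~B)   — distribute & over |
= (A & ~E) | (A & ~B) | (~E & ~D)   — simplify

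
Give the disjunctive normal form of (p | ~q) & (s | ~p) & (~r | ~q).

(p & s & ~r) | (~q & s) | (~q & ~p)

(p | ~q) & (s | ~p) & (~r | ~q)
= (p & s & ~r) | (p & s & ~q) | (p & ~p & ~r) | (p & ~p & ~q) | (~q & s & ~r) | (~q & s & ~q) | (~q & ~p & ~r) | (~q & ~p & ~q)   [distribute & over |]
= (p & s & ~r) | (~q & s) | (~q & ~p)   [simplify]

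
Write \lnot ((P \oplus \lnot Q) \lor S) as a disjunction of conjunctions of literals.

(\lnot P \land Q \land \lnot S) \lor (\lnot Q \land P \land \lnot S)

\lnot ((P \oplus \lnot Q) \lor S)
≡ \lnot ((P \land \lnot \lnot Q) \lor (\lnot P \land \lnot Q) \lor S)   — expand \oplus
≡ \lnot (P \land \lnot \lnot Q) \land \lnot (\lnot P \land \lnot Q) \land \lnot S   — De Morgan
≡ (\lnot P \lor \lnot \lnot \lnot Q) \land \lnot (\lnot P \land \lnot Q) \land \lnot S   — De Morgan
≡ (\lnot P \lor \lnot Q) \land \lnot (\lnot P \land \lnot Q) \land \lnot S   — double negation
≡ (\lnot P \lor \lnot Q) \land (\lnot \lnot P \lor \lnot \lnot Q) \land \lnot S   — De Morgan
≡ (\lnot P \lor \lnot Q) \land (P \lor \lnot \lnot Q) \land \lnot S   — double negation
≡ (\lnot P \lor \lnot Q) \land (P \lor Q) \land \lnot S   — double negation
≡ (\lnot P \land P \land \lnot S) \lor (\lnot P \land Q \land \lnot S) \lor (\lnot Q \land P \land \lnot S) \lor (\lnot Q \land Q \land \lnot S)   — distribute \land over \lor
≡ (\lnot P \land Q \land \lnot S) \lor (\lnot Q \land P \land \lnot S)   — simplify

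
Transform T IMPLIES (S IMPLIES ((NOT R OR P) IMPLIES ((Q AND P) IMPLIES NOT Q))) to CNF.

NOT T OR NOT S OR NOT P OR NOT Q

T IMPLIES (S IMPLIES ((NOT R OR P) IMPLIES ((Q AND P) IMPLIES NOT Q)))
= NOT T OR (S IMPLIES ((NOT R OR P) IMPLIES ((Q AND P) IMPLIES NOT Q)))   — eliminate IMPLIES
= NOT T OR NOT S OR ((NOT R OR P) IMPLIES ((Q AND P) IMPLIES NOT Q))   — eliminate IMPLIES
= NOT T OR NOT S OR NOT (NOT R OR P) OR ((Q AND P) IMPLIES NOT Q)   — eliminate IMPLIES
= NOT T OR NOT S OR NOT (NOT R OR P) OR NOT (Q AND P) OR NOT Q   — eliminate IMPLIES
= NOT T OR NOT S OR (NOT NOT R AND NOT P) OR NOT (Q AND P) OR NOT Q   — De Morgan
= NOT T OR NOT S OR (R AND NOT P) OR NOT (Q AND P) OR NOT Q   — double negation
= NOT T OR NOT S OR (R AND NOT P) OR NOT Q OR NOT P OR NOT Q   — De Morgan
= (NOT T OR NOT S OR R OR NOT Q OR NOT P OR NOT Q) AND (NOT T OR NOT S OR NOT P OR NOT Q OR NOT P OR NOT Q)   — distribute OR over AND
= NOT T OR NOT S OR NOT P OR NOT Q   — simplify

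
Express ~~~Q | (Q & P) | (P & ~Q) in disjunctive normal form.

~~~Q | (Q & P) | (P & ~Q)
= ~Q | (Q & P) | (P & ~Q)   — double negation
= ~Q | (Q & P)   — simplify

~Q | (Q & P)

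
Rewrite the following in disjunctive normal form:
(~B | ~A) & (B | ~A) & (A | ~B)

~B & ~A

(~B | ~A) & (B | ~A) & (A | ~B)
≡ (~B & B & A) | (~B & B & ~B) | (~B & ~A & A) | (~B & ~A & ~B) | (~A & B & A) | (~A & B & ~B) | (~A & ~A & A) | (~A & ~A & ~B)   [distribute & over |]
≡ ~B & ~A   [simplify]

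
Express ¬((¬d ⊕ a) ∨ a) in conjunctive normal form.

(d ∨ a) ∧ ¬a

¬((¬d ⊕ a) ∨ a)
≡ ¬(((¬d ∨ a) ∧ ¬(¬d ∧ a)) ∨ a)   (expand ⊕)
≡ ¬((¬d ∨ a) ∧ ¬(¬d ∧ a)) ∧ ¬a   (De Morgan)
≡ (¬(¬d ∨ a) ∨ ¬¬(¬d ∧ a)) ∧ ¬a   (De Morgan)
≡ ((¬¬d ∧ ¬a) ∨ ¬¬(¬d ∧ a)) ∧ ¬a   (De Morgan)
≡ ((d ∧ ¬a) ∨ ¬¬(¬d ∧ a)) ∧ ¬a   (double negation)
≡ ((d ∧ ¬a) ∨ (¬d ∧ a)) ∧ ¬a   (double negation)
≡ (d ∨ ¬d) ∧ (d ∨ a) ∧ (¬a ∨ ¬d) ∧ (¬a ∨ a) ∧ ¬a   (distribute ∨ over ∧)
≡ (d ∨ a) ∧ ¬a   (simplify)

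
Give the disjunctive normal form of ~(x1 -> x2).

~(x1 -> x2)
≡ ~(~x1 | x2)   [eliminate ->]
≡ ~~x1 & ~x2   [De Morgan]
≡ x1 & ~x2   [double negation]

x1 & ~x2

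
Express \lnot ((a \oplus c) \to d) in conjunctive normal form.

\lnot ((a \oplus c) \to d)
≡ \lnot (\lnot (a \oplus c) \lor d)   [eliminate \to]
≡ \lnot (\lnot ((a \lor c) \land \lnot (a \land c)) \lor d)   [expand \oplus]
≡ \lnot \lnot ((a \lor c) \land \lnot (a \land c)) \land \lnot d   [De Morgan]
≡ (a \lor c) \land \lnot (a \land c) \land \lnot d   [double negation]
≡ (a \lor c) \land (\lnot a \lor \lnot c) \land \lnot d   [De Morgan]

(a \lor c) \land (\lnot a \lor \lnot c) \land \lnot d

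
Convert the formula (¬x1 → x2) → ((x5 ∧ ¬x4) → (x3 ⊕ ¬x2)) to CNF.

(¬x1 ∨ ¬x5 ∨ x4 ∨ ¬x3 ∨ x2) ∧ (¬x2 ∨ ¬x5 ∨ x4 ∨ x3)

(¬x1 → x2) → ((x5 ∧ ¬x4) → (x3 ⊕ ¬x2))
= ¬(¬x1 → x2) ∨ ((x5 ∧ ¬x4) → (x3 ⊕ ¬x2))   — eliminate →
= ¬(¬¬x1 ∨ x2) ∨ ((x5 ∧ ¬x4) → (x3 ⊕ ¬x2))   — eliminate →
= ¬(¬¬x1 ∨ x2) ∨ ¬(x5 ∧ ¬x4) ∨ (x3 ⊕ ¬x2)   — eliminate →
= ¬(¬¬x1 ∨ x2) ∨ ¬(x5 ∧ ¬x4) ∨ ((x3 ∨ ¬x2) ∧ ¬(x3 ∧ ¬x2))   — expand ⊕
= (¬¬¬x1 ∧ ¬x2) ∨ ¬(x5 ∧ ¬x4) ∨ ((x3 ∨ ¬x2) ∧ ¬(x3 ∧ ¬x2))   — De Morgan
= (¬x1 ∧ ¬x2) ∨ ¬(x5 ∧ ¬x4) ∨ ((x3 ∨ ¬x2) ∧ ¬(x3 ∧ ¬x2))   — double negation
= (¬x1 ∧ ¬x2) ∨ ¬x5 ∨ ¬¬x4 ∨ ((x3 ∨ ¬x2) ∧ ¬(x3 ∧ ¬x2))   — De Morgan
= (¬x1 ∧ ¬x2) ∨ ¬x5 ∨ x4 ∨ ((x3 ∨ ¬x2) ∧ ¬(x3 ∧ ¬x2))   — double negation
= (¬x1 ∧ ¬x2) ∨ ¬x5 ∨ x4 ∨ ((x3 ∨ ¬x2) ∧ (¬x3 ∨ ¬¬x2))   — De Morgan
= (¬x1 ∧ ¬x2) ∨ ¬x5 ∨ x4 ∨ ((x3 ∨ ¬x2) ∧ (¬x3 ∨ x2))   — double negation
= (¬x1 ∨ ¬x5 ∨ x4 ∨ x3 ∨ ¬x2) ∧ (¬x1 ∨ ¬x5 ∨ x4 ∨ ¬x3 ∨ x2) ∧ (¬x2 ∨ ¬x5 ∨ x4 ∨ x3 ∨ ¬x2) ∧ (¬x2 ∨ ¬x5 ∨ x4 ∨ ¬x3 ∨ x2)   — distribute ∨ over ∧
= (¬x1 ∨ ¬x5 ∨ x4 ∨ ¬x3 ∨ x2) ∧ (¬x2 ∨ ¬x5 ∨ x4 ∨ x3)   — simplify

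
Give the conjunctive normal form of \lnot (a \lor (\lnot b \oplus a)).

\lnot a \land (b \lor a)

\lnot (a \lor (\lnot b \oplus a))
≡ \lnot (a \lor (\lnot b \lor a) \land \lnot (\lnot b \land a))   (expand \oplus)
≡ \lnot a \land \lnot ((\lnot b \lor a) \land \lnot (\lnot b \land a))   (De Morgan)
≡ \lnot a \land (\lnot (\lnot b \lor a) \lor \lnot \lnot (\lnot b \land a))   (De Morgan)
≡ \lnot a \land (\lnot \lnot b \land \lnot a \lor \lnot \lnot (\lnot b \land a))   (De Morgan)
≡ \lnot a \land (b \land \lnot a \lor \lnot \lnot (\lnot b \land a))   (double negation)
≡ \lnot a \land (b \land \lnot a \lor \lnot b \land a)   (double negation)
≡ \lnot a \land (b \lor \lnot b) \land (b \lor a) \land (\lnot a \lor \lnot b) \land (\lnot a \lor a)   (distribute \lor over \land)
≡ \lnot a \land (b \lor a)   (simplify)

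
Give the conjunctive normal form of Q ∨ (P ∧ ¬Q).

Q ∨ (P ∧ ¬Q)
≡ (Q ∨ P) ∧ (Q ∨ ¬Q)   (distribute ∨ over ∧)
≡ Q ∨ P   (simplify)

Q ∨ P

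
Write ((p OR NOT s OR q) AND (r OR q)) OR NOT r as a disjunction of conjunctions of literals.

((p OR NOT s OR q) AND (r OR q)) OR NOT r
⇔ (p AND r) OR (p AND q) OR (NOT s AND r) OR (NOT s AND q) OR (q AND r) OR (q AND q) OR NOT r
⇔ (p AND r) OR (NOT s AND r) OR q OR NOT r

(p AND r) OR (NOT s AND r) OR q OR NOT r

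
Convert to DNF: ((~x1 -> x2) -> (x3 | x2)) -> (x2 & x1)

((~x1 -> x2) -> (x3 | x2)) -> (x2 & x1)
= ~((~x1 -> x2) -> (x3 | x2)) | (x2 & x1)   — eliminate ->
= ~(~(~x1 -> x2) | x3 | x2) | (x2 & x1)   — eliminate ->
= ~(~(~~x1 | x2) | x3 | x2) | (x2 & x1)   — eliminate ->
= (~~(~~x1 | x2) & ~x3 & ~x2) | (x2 & x1)   — De Morgan
= ((~~x1 | x2) & ~x3 & ~x2) | (x2 & x1)   — double negation
= ((x1 | x2) & ~x3 & ~x2) | (x2 & x1)   — double negation
= (x1 & ~x3 & ~x2) | (x2 & ~x3 & ~x2) | (x2 & x1)   — distribute & over |
= (x1 & ~x3 & ~x2) | (x2 & x1)   — simplify

(x1 & ~x3 & ~x2) | (x2 & x1)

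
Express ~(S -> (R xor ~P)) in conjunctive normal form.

~(S -> (R xor ~P))
≡ ~(~S | (R xor ~P))
≡ ~(~S | ((R | ~P) & ~(R & ~P)))
≡ ~~S & ~((R | ~P) & ~(R & ~P))
≡ S & ~((R | ~P) & ~(R & ~P))
≡ S & (~(R | ~P) | ~~(R & ~P))
≡ S & ((~R & ~~P) | ~~(R & ~P))
≡ S & ((~R & P) | ~~(R & ~P))
≡ S & ((~R & P) | (R & ~P))
≡ S & (~R | R) & (~R | ~P) & (P | R) & (P | ~P)
≡ S & (~R | ~P) & (P | R)

S & (~R | ~P) & (P | R)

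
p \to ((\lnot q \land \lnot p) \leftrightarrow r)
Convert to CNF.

p \to ((\lnot q \land \lnot p) \leftrightarrow r)
≡ \lnot p \lor ((\lnot q \land \lnot p) \leftrightarrow r)   [eliminate \to]
≡ \lnot p \lor (((\lnot q \land \lnot p) \to r) \land (r \to (\lnot q \land \lnot p)))   [eliminate \leftrightarrow]
≡ \lnot p \lor ((\lnot (\lnot q \land \lnot p) \lor r) \land (r \to (\lnot q \land \lnot p)))   [eliminate \to]
≡ \lnot p \lor ((\lnot (\lnot q \land \lnot p) \lor r) \land (\lnot r \lor (\lnot q \land \lnot p)))   [eliminate \to]
≡ \lnot p \lor ((\lnot \lnot q \lor \lnot \lnot p \lor r) \land (\lnot r \lor (\lnot q \land \lnot p)))   [De Morgan]
≡ \lnot p \lor ((q \lor \lnot \lnot p \lor r) \land (\lnot r \lor (\lnot q \land \lnot p)))   [double negation]
≡ \lnot p \lor ((q \lor p \lor r) \land (\lnot r \lor (\lnot q \land \lnot p)))   [double negation]
≡ (\lnot p \lor q \lor p \lor r) \land (\lnot p \lor \lnot r \lor \lnot q) \land (\lnot p \lor \lnot r \lor \lnot p)   [distribute \lor over \land]
≡ \lnot p \lor \lnot r   [simplify]

\lnot p \lor \lnot r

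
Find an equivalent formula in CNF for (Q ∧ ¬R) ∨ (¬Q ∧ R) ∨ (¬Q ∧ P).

(Q ∧ ¬R) ∨ (¬Q ∧ R) ∨ (¬Q ∧ P)
= (Q ∨ ¬Q ∨ ¬Q) ∧ (Q ∨ ¬Q ∨ P) ∧ (Q ∨ R ∨ ¬Q) ∧ (Q ∨ R ∨ P) ∧ (¬R ∨ ¬Q ∨ ¬Q) ∧ (¬R ∨ ¬Q ∨ P) ∧ (¬R ∨ R ∨ ¬Q) ∧ (¬R ∨ R ∨ P)   [distribute ∨ over ∧]
= (Q ∨ R ∨ P) ∧ (¬R ∨ ¬Q)   [simplify]

(Q ∨ R ∨ P) ∧ (¬R ∨ ¬Q)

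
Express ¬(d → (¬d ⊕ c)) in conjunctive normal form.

¬(d → (¬d ⊕ c))
⇔ ¬(¬d ∨ (¬d ⊕ c))   [eliminate →]
⇔ ¬(¬d ∨ ((¬d ∨ c) ∧ ¬(¬d ∧ c)))   [expand ⊕]
⇔ ¬¬d ∧ ¬((¬d ∨ c) ∧ ¬(¬d ∧ c))   [De Morgan]
⇔ d ∧ ¬((¬d ∨ c) ∧ ¬(¬d ∧ c))   [double negation]
⇔ d ∧ (¬(¬d ∨ c) ∨ ¬¬(¬d ∧ c))   [De Morgan]
⇔ d ∧ ((¬¬d ∧ ¬c) ∨ ¬¬(¬d ∧ c))   [De Morgan]
⇔ d ∧ ((d ∧ ¬c) ∨ ¬¬(¬d ∧ c))   [double negation]
⇔ d ∧ ((d ∧ ¬c) ∨ (¬d ∧ c))   [double negation]
⇔ d ∧ (d ∨ ¬d) ∧ (d ∨ c) ∧ (¬c ∨ ¬d) ∧ (¬c ∨ c)   [distribute ∨ over ∧]
⇔ d ∧ (¬c ∨ ¬d)   [simplify]

d ∧ (¬c ∨ ¬d)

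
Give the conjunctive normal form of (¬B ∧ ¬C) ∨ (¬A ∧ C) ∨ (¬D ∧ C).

(¬B ∨ ¬A ∨ ¬D) ∧ (¬B ∨ C) ∧ (¬C ∨ ¬A ∨ ¬D)

(¬B ∧ ¬C) ∨ (¬A ∧ C) ∨ (¬D ∧ C)
≡ (¬B ∨ ¬A ∨ ¬D) ∧ (¬B ∨ ¬A ∨ C) ∧ (¬B ∨ C ∨ ¬D) ∧ (¬B ∨ C ∨ C) ∧ (¬C ∨ ¬A ∨ ¬D) ∧ (¬C ∨ ¬A ∨ C) ∧ (¬C ∨ C ∨ ¬D) ∧ (¬C ∨ C ∨ C)   (distribute ∨ over ∧)
≡ (¬B ∨ ¬A ∨ ¬D) ∧ (¬B ∨ C) ∧ (¬C ∨ ¬A ∨ ¬D)   (simplify)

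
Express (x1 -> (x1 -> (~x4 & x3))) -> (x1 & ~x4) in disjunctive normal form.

(x1 -> (x1 -> (~x4 & x3))) -> (x1 & ~x4)
= ~(x1 -> (x1 -> (~x4 & x3))) | (x1 & ~x4)
= ~(~x1 | (x1 -> (~x4 & x3))) | (x1 & ~x4)
= ~(~x1 | ~x1 | (~x4 & x3)) | (x1 & ~x4)
= (~~x1 & ~~x1 & ~(~x4 & x3)) | (x1 & ~x4)
= (x1 & ~~x1 & ~(~x4 & x3)) | (x1 & ~x4)
= (x1 & x1 & ~(~x4 & x3)) | (x1 & ~x4)
= (x1 & x1 & (~~x4 | ~x3)) | (x1 & ~x4)
= (x1 & x1 & (x4 | ~x3)) | (x1 & ~x4)
= (x1 & x1 & x4) | (x1 & x1 & ~x3) | (x1 & ~x4)
= (x1 & x4) | (x1 & ~x3) | (x1 & ~x4)

(x1 & x4) | (x1 & ~x3) | (x1 & ~x4)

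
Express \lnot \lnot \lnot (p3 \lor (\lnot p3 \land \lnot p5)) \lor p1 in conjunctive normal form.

\lnot \lnot \lnot (p3 \lor (\lnot p3 \land \lnot p5)) \lor p1
⇔ \lnot (p3 \lor (\lnot p3 \land \lnot p5)) \lor p1   (double negation)
⇔ (\lnot p3 \land \lnot (\lnot p3 \land \lnot p5)) \lor p1   (De Morgan)
⇔ (\lnot p3 \land (\lnot \lnot p3 \lor \lnot \lnot p5)) \lor p1   (De Morgan)
⇔ (\lnot p3 \land (p3 \lor \lnot \lnot p5)) \lor p1   (double negation)
⇔ (\lnot p3 \land (p3 \lor p5)) \lor p1   (double negation)
⇔ (\lnot p3 \lor p1) \land (p3 \lor p5 \lor p1)   (distribute \lor over \land)

(\lnot p3 \lor p1) \land (p3 \lor p5 \lor p1)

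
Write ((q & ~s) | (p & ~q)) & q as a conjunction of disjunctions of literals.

((q & ~s) | (p & ~q)) & q
≡ (q | p) & (q | ~q) & (~s | p) & (~s | ~q) & q   [distribute | over &]
≡ (~s | p) & (~s | ~q) & q   [simplify]

(~s | p) & (~s | ~q) & q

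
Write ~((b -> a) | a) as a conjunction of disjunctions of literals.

b & ~a

~((b -> a) | a)
= ~(~b | a | a)   (eliminate ->)
= ~~b & ~a & ~a   (De Morgan)
= b & ~a & ~a   (double negation)
= b & ~a   (simplify)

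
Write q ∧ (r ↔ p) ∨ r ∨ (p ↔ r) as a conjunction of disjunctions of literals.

¬p ∨ r

q ∧ (r ↔ p) ∨ r ∨ (p ↔ r)
≡ q ∧ (r → p) ∧ (p → r) ∨ r ∨ (p ↔ r)   — eliminate ↔
≡ q ∧ (¬r ∨ p) ∧ (p → r) ∨ r ∨ (p ↔ r)   — eliminate →
≡ q ∧ (¬r ∨ p) ∧ (¬p ∨ r) ∨ r ∨ (p ↔ r)   — eliminate →
≡ q ∧ (¬r ∨ p) ∧ (¬p ∨ r) ∨ r ∨ (p → r) ∧ (r → p)   — eliminate ↔
≡ q ∧ (¬r ∨ p) ∧ (¬p ∨ r) ∨ r ∨ (¬p ∨ r) ∧ (r → p)   — eliminate →
≡ q ∧ (¬r ∨ p) ∧ (¬p ∨ r) ∨ r ∨ (¬p ∨ r) ∧ (¬r ∨ p)   — eliminate →
≡ (q ∨ r ∨ ¬p ∨ r) ∧ (q ∨ r ∨ ¬r ∨ p) ∧ (¬r ∨ p ∨ r ∨ ¬p ∨ r) ∧ (¬r ∨ p ∨ r ∨ ¬r ∨ p) ∧ (¬p ∨ r ∨ r ∨ ¬p ∨ r) ∧ (¬p ∨ r ∨ r ∨ ¬r ∨ p)   — distribute ∨ over ∧
≡ ¬p ∨ r   — simplify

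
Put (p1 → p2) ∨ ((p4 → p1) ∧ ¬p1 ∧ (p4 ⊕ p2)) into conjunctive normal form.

(p1 → p2) ∨ ((p4 → p1) ∧ ¬p1 ∧ (p4 ⊕ p2))
⇔ ¬p1 ∨ p2 ∨ ((p4 → p1) ∧ ¬p1 ∧ (p4 ⊕ p2))   — eliminate →
⇔ ¬p1 ∨ p2 ∨ ((¬p4 ∨ p1) ∧ ¬p1 ∧ (p4 ⊕ p2))   — eliminate →
⇔ ¬p1 ∨ p2 ∨ ((¬p4 ∨ p1) ∧ ¬p1 ∧ (p4 ∨ p2) ∧ ¬(p4 ∧ p2))   — expand ⊕
⇔ ¬p1 ∨ p2 ∨ ((¬p4 ∨ p1) ∧ ¬p1 ∧ (p4 ∨ p2) ∧ (¬p4 ∨ ¬p2))   — De Morgan
⇔ (¬p1 ∨ p2 ∨ ¬p4 ∨ p1) ∧ (¬p1 ∨ p2 ∨ ¬p1) ∧ (¬p1 ∨ p2 ∨ p4 ∨ p2) ∧ (¬p1 ∨ p2 ∨ ¬p4 ∨ ¬p2)   — distribute ∨ over ∧
⇔ ¬p1 ∨ p2   — simplify

¬p1 ∨ p2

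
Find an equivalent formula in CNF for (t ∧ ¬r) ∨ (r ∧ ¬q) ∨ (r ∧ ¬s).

(t ∧ ¬r) ∨ (r ∧ ¬q) ∨ (r ∧ ¬s)
≡ (t ∨ r ∨ r) ∧ (t ∨ r ∨ ¬s) ∧ (t ∨ ¬q ∨ r) ∧ (t ∨ ¬q ∨ ¬s) ∧ (¬r ∨ r ∨ r) ∧ (¬r ∨ r ∨ ¬s) ∧ (¬r ∨ ¬q ∨ r) ∧ (¬r ∨ ¬q ∨ ¬s)   — distribute ∨ over ∧
≡ (t ∨ r) ∧ (t ∨ ¬q ∨ ¬s) ∧ (¬r ∨ ¬q ∨ ¬s)   — simplify

(t ∨ r) ∧ (t ∨ ¬q ∨ ¬s) ∧ (¬r ∨ ¬q ∨ ¬s)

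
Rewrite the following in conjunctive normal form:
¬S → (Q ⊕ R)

¬S → (Q ⊕ R)
≡ ¬¬S ∨ (Q ⊕ R)   [eliminate →]
≡ ¬¬S ∨ ((Q ∨ R) ∧ ¬(Q ∧ R))   [expand ⊕]
≡ S ∨ ((Q ∨ R) ∧ ¬(Q ∧ R))   [double negation]
≡ S ∨ ((Q ∨ R) ∧ (¬Q ∨ ¬R))   [De Morgan]
≡ (S ∨ Q ∨ R) ∧ (S ∨ ¬Q ∨ ¬R)   [distribute ∨ over ∧]

(S ∨ Q ∨ R) ∧ (S ∨ ¬Q ∨ ¬R)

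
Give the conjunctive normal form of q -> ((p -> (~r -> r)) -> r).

q -> ((p -> (~r -> r)) -> r)
⇔ ~q | ((p -> (~r -> r)) -> r)   — eliminate ->
⇔ ~q | ~(p -> (~r -> r)) | r   — eliminate ->
⇔ ~q | ~(~p | (~r -> r)) | r   — eliminate ->
⇔ ~q | ~(~p | ~~r | r) | r   — eliminate ->
⇔ ~q | (~~p & ~~~r & ~r) | r   — De Morgan
⇔ ~q | (p & ~~~r & ~r) | r   — double negation
⇔ ~q | (p & ~r & ~r) | r   — double negation
⇔ (~q | p | r) & (~q | ~r | r) & (~q | ~r | r)   — distribute | over &
⇔ ~q | p | r   — simplify

~q | p | r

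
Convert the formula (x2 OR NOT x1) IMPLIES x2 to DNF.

(x2 OR NOT x1) IMPLIES x2
≡ NOT (x2 OR NOT x1) OR x2   [eliminate IMPLIES]
≡ (NOT x2 AND NOT NOT x1) OR x2   [De Morgan]
≡ (NOT x2 AND x1) OR x2   [double negation]

(NOT x2 AND x1) OR x2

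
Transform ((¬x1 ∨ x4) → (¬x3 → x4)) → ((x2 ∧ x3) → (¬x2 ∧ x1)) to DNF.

((¬x1 ∨ x4) → (¬x3 → x4)) → ((x2 ∧ x3) → (¬x2 ∧ x1))
⇔ ¬((¬x1 ∨ x4) → (¬x3 → x4)) ∨ ((x2 ∧ x3) → (¬x2 ∧ x1))   [eliminate →]
⇔ ¬(¬(¬x1 ∨ x4) ∨ (¬x3 → x4)) ∨ ((x2 ∧ x3) → (¬x2 ∧ x1))   [eliminate →]
⇔ ¬(¬(¬x1 ∨ x4) ∨ ¬¬x3 ∨ x4) ∨ ((x2 ∧ x3) → (¬x2 ∧ x1))   [eliminate →]
⇔ ¬(¬(¬x1 ∨ x4) ∨ ¬¬x3 ∨ x4) ∨ ¬(x2 ∧ x3) ∨ (¬x2 ∧ x1)   [eliminate →]
⇔ (¬¬(¬x1 ∨ x4) ∧ ¬¬¬x3 ∧ ¬x4) ∨ ¬(x2 ∧ x3) ∨ (¬x2 ∧ x1)   [De Morgan]
⇔ ((¬x1 ∨ x4) ∧ ¬¬¬x3 ∧ ¬x4) ∨ ¬(x2 ∧ x3) ∨ (¬x2 ∧ x1)   [double negation]
⇔ ((¬x1 ∨ x4) ∧ ¬x3 ∧ ¬x4) ∨ ¬(x2 ∧ x3) ∨ (¬x2 ∧ x1)   [double negation]
⇔ ((¬x1 ∨ x4) ∧ ¬x3 ∧ ¬x4) ∨ ¬x2 ∨ ¬x3 ∨ (¬x2 ∧ x1)   [De Morgan]
⇔ (¬x1 ∧ ¬x3 ∧ ¬x4) ∨ (x4 ∧ ¬x3 ∧ ¬x4) ∨ ¬x2 ∨ ¬x3 ∨ (¬x2 ∧ x1)   [distribute ∧ over ∨]
⇔ ¬x2 ∨ ¬x3   [simplify]

¬x2 ∨ ¬x3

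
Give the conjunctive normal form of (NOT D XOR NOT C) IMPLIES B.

(NOT D XOR NOT C) IMPLIES B
⇔ NOT (NOT D XOR NOT C) OR B
⇔ NOT ((NOT D OR NOT C) AND NOT (NOT D AND NOT C)) OR B
⇔ NOT (NOT D OR NOT C) OR NOT NOT (NOT D AND NOT C) OR B
⇔ (NOT NOT D AND NOT NOT C) OR NOT NOT (NOT D AND NOT C) OR B
⇔ (D AND NOT NOT C) OR NOT NOT (NOT D AND NOT C) OR B
⇔ (D AND C) OR NOT NOT (NOT D AND NOT C) OR B
⇔ (D AND C) OR (NOT D AND NOT C) OR B
⇔ (D OR NOT D OR B) AND (D OR NOT C OR B) AND (C OR NOT D OR B) AND (C OR NOT C OR B)
⇔ (D OR NOT C OR B) AND (C OR NOT D OR B)

(D OR NOT C OR B) AND (C OR NOT D OR B)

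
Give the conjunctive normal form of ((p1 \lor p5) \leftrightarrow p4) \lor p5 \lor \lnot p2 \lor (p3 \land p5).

((p1 \lor p5) \leftrightarrow p4) \lor p5 \lor \lnot p2 \lor (p3 \land p5)
≡ (((p1 \lor p5) \to p4) \land (p4 \to (p1 \lor p5))) \lor p5 \lor \lnot p2 \lor (p3 \land p5)
≡ ((\lnot (p1 \lor p5) \lor p4) \land (p4 \to (p1 \lor p5))) \lor p5 \lor \lnot p2 \lor (p3 \land p5)
≡ ((\lnot (p1 \lor p5) \lor p4) \land (\lnot p4 \lor p1 \lor p5)) \lor p5 \lor \lnot p2 \lor (p3 \land p5)
≡ (((\lnot p1 \land \lnot p5) \lor p4) \land (\lnot p4 \lor p1 \lor p5)) \lor p5 \lor \lnot p2 \lor (p3 \land p5)
≡ (\lnot p1 \lor p4 \lor p5 \lor \lnot p2 \lor p3) \land (\lnot p1 \lor p4 \lor p5 \lor \lnot p2 \lor p5) \land (\lnot p5 \lor p4 \lor p5 \lor \lnot p2 \lor p3) \land (\lnot p5 \lor p4 \lor p5 \lor \lnot p2 \lor p5) \land (\lnot p4 \lor p1 \lor p5 \lor p5 \lor \lnot p2 \lor p3) \land (\lnot p4 \lor p1 \lor p5 \lor p5 \lor \lnot p2 \lor p5)
≡ (\lnot p1 \lor p4 \lor p5 \lor \lnot p2) \land (\lnot p4 \lor p1 \lor p5 \lor \lnot p2)

(\lnot p1 \lor p4 \lor p5 \lor \lnot p2) \land (\lnot p4 \lor p1 \lor p5 \lor \lnot p2)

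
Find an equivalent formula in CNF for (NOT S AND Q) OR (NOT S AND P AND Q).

(NOT S AND Q) OR (NOT S AND P AND Q)
⇔ (NOT S OR NOT S) AND (NOT S OR P) AND (NOT S OR Q) AND (Q OR NOT S) AND (Q OR P) AND (Q OR Q)
⇔ NOT S AND Q

NOT S AND Q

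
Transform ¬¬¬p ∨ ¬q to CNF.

¬¬¬p ∨ ¬q
= ¬p ∨ ¬q   [double negation]

¬p ∨ ¬q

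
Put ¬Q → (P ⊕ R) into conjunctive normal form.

(Q ∨ P ∨ R) ∧ (Q ∨ ¬P ∨ ¬R)

¬Q → (P ⊕ R)
≡ ¬¬Q ∨ (P ⊕ R)
≡ ¬¬Q ∨ ((P ∨ R) ∧ ¬(P ∧ R))
≡ Q ∨ ((P ∨ R) ∧ ¬(P ∧ R))
≡ Q ∨ ((P ∨ R) ∧ (¬P ∨ ¬R))
≡ (Q ∨ P ∨ R) ∧ (Q ∨ ¬P ∨ ¬R)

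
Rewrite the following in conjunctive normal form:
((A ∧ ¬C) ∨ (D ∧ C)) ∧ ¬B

((A ∧ ¬C) ∨ (D ∧ C)) ∧ ¬B
⇔ (A ∨ D) ∧ (A ∨ C) ∧ (¬C ∨ D) ∧ (¬C ∨ C) ∧ ¬B   — distribute ∨ over ∧
⇔ (A ∨ D) ∧ (A ∨ C) ∧ (¬C ∨ D) ∧ ¬B   — simplify

(A ∨ D) ∧ (A ∨ C) ∧ (¬C ∨ D) ∧ ¬B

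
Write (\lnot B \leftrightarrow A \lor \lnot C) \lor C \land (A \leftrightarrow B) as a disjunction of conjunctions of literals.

(\lnot B \leftrightarrow A \lor \lnot C) \lor C \land (A \leftrightarrow B)
= (\lnot B \to A \lor \lnot C) \land (A \lor \lnot C \to \lnot B) \lor C \land (A \leftrightarrow B)   — eliminate \leftrightarrow
= (\lnot \lnot B \lor A \lor \lnot C) \land (A \lor \lnot C \to \lnot B) \lor C \land (A \leftrightarrow B)   — eliminate \to
= (\lnot \lnot B \lor A \lor \lnot C) \land (\lnot (A \lor \lnot C) \lor \lnot B) \lor C \land (A \leftrightarrow B)   — eliminate \to
= (\lnot \lnot B \lor A \lor \lnot C) \land (\lnot (A \lor \lnot C) \lor \lnot B) \lor C \land (A \to B) \land (B \to A)   — eliminate \leftrightarrow
= (\lnot \lnot B \lor A \lor \lnot C) \land (\lnot (A \lor \lnot C) \lor \lnot B) \lor C \land (\lnot A \lor B) \land (B \to A)   — eliminate \to
= (\lnot \lnot B \lor A \lor \lnot C) \land (\lnot (A \lor \lnot C) \lor \lnot B) \lor C \land (\lnot A \lor B) \land (\lnot B \lor A)   — eliminate \to
= (B \lor A \lor \lnot C) \land (\lnot (A \lor \lnot C) \lor \lnot B) \lor C \land (\lnot A \lor B) \land (\lnot B \lor A)   — double negation
= (B \lor A \lor \lnot C) \land (\lnot A \land \lnot \lnot C \lor \lnot B) \lor C \land (\lnot A \lor B) \land (\lnot B \lor A)   — De Morgan
= (B \lor A \lor \lnot C) \land (\lnot A \land C \lor \lnot B) \lor C \land (\lnot A \lor B) \land (\lnot B \lor A)   — double negation
= B \land \lnot A \land C \lor B \land \lnot B \lor A \land \lnot A \land C \lor A \land \lnot B \lor \lnot C \land \lnot A \land C \lor \lnot C \land \lnot B \lor C \land \lnot A \land \lnot B \lor C \land \lnot A \land A \lor C \land B \land \lnot B \lor C \land B \land A   — distribute \land over \lor
= B \land \lnot A \land C \lor A \land \lnot B \lor \lnot C \land \lnot B \lor C \land \lnot A \land \lnot B \lor C \land B \land A   — simplify

B \land \lnot A \land C \lor A \land \lnot B \lor \lnot C \land \lnot B \lor C \land \lnot A \land \lnot B \lor C \land B \land A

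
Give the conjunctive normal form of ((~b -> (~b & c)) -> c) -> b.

(b | c) & (~c | b)

((~b -> (~b & c)) -> c) -> b
= ~((~b -> (~b & c)) -> c) | b   [eliminate ->]
= ~(~(~b -> (~b & c)) | c) | b   [eliminate ->]
= ~(~(~~b | (~b & c)) | c) | b   [eliminate ->]
= (~~(~~b | (~b & c)) & ~c) | b   [De Morgan]
= ((~~b | (~b & c)) & ~c) | b   [double negation]
= ((b | (~b & c)) & ~c) | b   [double negation]
= (b | ~b | b) & (b | c | b) & (~c | b)   [distribute | over &]
= (b | c) & (~c | b)   [simplify]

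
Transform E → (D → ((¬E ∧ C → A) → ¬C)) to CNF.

E → (D → ((¬E ∧ C → A) → ¬C))
≡ ¬E ∨ (D → ((¬E ∧ C → A) → ¬C))   (eliminate →)
≡ ¬E ∨ ¬D ∨ ((¬E ∧ C → A) → ¬C)   (eliminate →)
≡ ¬E ∨ ¬D ∨ ¬(¬E ∧ C → A) ∨ ¬C   (eliminate →)
≡ ¬E ∨ ¬D ∨ ¬(¬(¬E ∧ C) ∨ A) ∨ ¬C   (eliminate →)
≡ ¬E ∨ ¬D ∨ ¬¬(¬E ∧ C) ∧ ¬A ∨ ¬C   (De Morgan)
≡ ¬E ∨ ¬D ∨ ¬E ∧ C ∧ ¬A ∨ ¬C   (double negation)
≡ (¬E ∨ ¬D ∨ ¬E ∨ ¬C) ∧ (¬E ∨ ¬D ∨ C ∨ ¬C) ∧ (¬E ∨ ¬D ∨ ¬A ∨ ¬C)   (distribute ∨ over ∧)
≡ ¬E ∨ ¬D ∨ ¬C   (simplify)

¬E ∨ ¬D ∨ ¬C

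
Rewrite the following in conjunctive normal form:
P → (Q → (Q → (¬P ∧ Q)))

¬P ∨ ¬Q

P → (Q → (Q → (¬P ∧ Q)))
≡ ¬P ∨ (Q → (Q → (¬P ∧ Q)))   — eliminate →
≡ ¬P ∨ ¬Q ∨ (Q → (¬P ∧ Q))   — eliminate →
≡ ¬P ∨ ¬Q ∨ ¬Q ∨ (¬P ∧ Q)   — eliminate →
≡ (¬P ∨ ¬Q ∨ ¬Q ∨ ¬P) ∧ (¬P ∨ ¬Q ∨ ¬Q ∨ Q)   — distribute ∨ over ∧
≡ ¬P ∨ ¬Q   — simplify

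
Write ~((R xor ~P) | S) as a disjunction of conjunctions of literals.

(~R & P & ~S) | (~P & R & ~S)

~((R xor ~P) | S)
= ~((R & ~~P) | (~R & ~P) | S)   [expand xor]
= ~(R & ~~P) & ~(~R & ~P) & ~S   [De Morgan]
= (~R | ~~~P) & ~(~R & ~P) & ~S   [De Morgan]
= (~R | ~P) & ~(~R & ~P) & ~S   [double negation]
= (~R | ~P) & (~~R | ~~P) & ~S   [De Morgan]
= (~R | ~P) & (R | ~~P) & ~S   [double negation]
= (~R | ~P) & (R | P) & ~S   [double negation]
= (~R & R & ~S) | (~R & P & ~S) | (~P & R & ~S) | (~P & P & ~S)   [distribute & over |]
= (~R & P & ~S) | (~P & R & ~S)   [simplify]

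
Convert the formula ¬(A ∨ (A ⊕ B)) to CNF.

¬A ∧ (¬B ∨ A)

¬(A ∨ (A ⊕ B))
⇔ ¬(A ∨ ((A ∨ B) ∧ ¬(A ∧ B)))   [expand ⊕]
⇔ ¬A ∧ ¬((A ∨ B) ∧ ¬(A ∧ B))   [De Morgan]
⇔ ¬A ∧ (¬(A ∨ B) ∨ ¬¬(A ∧ B))   [De Morgan]
⇔ ¬A ∧ ((¬A ∧ ¬B) ∨ ¬¬(A ∧ B))   [De Morgan]
⇔ ¬A ∧ ((¬A ∧ ¬B) ∨ (A ∧ B))   [double negation]
⇔ ¬A ∧ (¬A ∨ A) ∧ (¬A ∨ B) ∧ (¬B ∨ A) ∧ (¬B ∨ B)   [distribute ∨ over ∧]
⇔ ¬A ∧ (¬B ∨ A)   [simplify]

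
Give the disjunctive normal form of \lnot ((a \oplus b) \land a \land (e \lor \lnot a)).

\lnot ((a \oplus b) \land a \land (e \lor \lnot a))
⇔ \lnot (((a \land \lnot b) \lor (\lnot a \land b)) \land a \land (e \lor \lnot a))   (expand \oplus)
⇔ \lnot ((a \land \lnot b) \lor (\lnot a \land b)) \lor \lnot a \lor \lnot (e \lor \lnot a)   (De Morgan)
⇔ (\lnot (a \land \lnot b) \land \lnot (\lnot a \land b)) \lor \lnot a \lor \lnot (e \lor \lnot a)   (De Morgan)
⇔ ((\lnot a \lor \lnot \lnot b) \land \lnot (\lnot a \land b)) \lor \lnot a \lor \lnot (e \lor \lnot a)   (De Morgan)
⇔ ((\lnot a \lor b) \land \lnot (\lnot a \land b)) \lor \lnot a \lor \lnot (e \lor \lnot a)   (double negation)
⇔ ((\lnot a \lor b) \land (\lnot \lnot a \lor \lnot b)) \lor \lnot a \lor \lnot (e \lor \lnot a)   (De Morgan)
⇔ ((\lnot a \lor b) \land (a \lor \lnot b)) \lor \lnot a \lor \lnot (e \lor \lnot a)   (double negation)
⇔ ((\lnot a \lor b) \land (a \lor \lnot b)) \lor \lnot a \lor (\lnot e \land \lnot \lnot a)   (De Morgan)
⇔ ((\lnot a \lor b) \land (a \lor \lnot b)) \lor \lnot a \lor (\lnot e \land a)   (double negation)
⇔ (\lnot a \land a) \lor (\lnot a \land \lnot b) \lor (b \land a) \lor (b \land \lnot b) \lor \lnot a \lor (\lnot e \land a)   (distribute \land over \lor)
⇔ (b \land a) \lor \lnot a \lor (\lnot e \land a)   (simplify)

(b \land a) \lor \lnot a \lor (\lnot e \land a)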